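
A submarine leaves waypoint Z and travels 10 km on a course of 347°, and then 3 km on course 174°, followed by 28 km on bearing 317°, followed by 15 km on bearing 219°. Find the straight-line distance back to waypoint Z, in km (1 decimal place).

Leg 1 (347°, 10 km): east 10 sin 347° = -2.25, north 10 cos 347° = 9.74
Leg 2 (174°, 3 km): east 3 sin 174° = 0.31, north 3 cos 174° = -2.98
Leg 3 (317°, 28 km): east 28 sin 317° = -19.10, north 28 cos 317° = 20.48
Leg 4 (219°, 15 km): east 15 sin 219° = -9.44, north 15 cos 219° = -11.66
Net: -30.47 east, 15.58 north. Distance = √((-30.47)² + (15.58)²) = 34.224 km.

34.2 km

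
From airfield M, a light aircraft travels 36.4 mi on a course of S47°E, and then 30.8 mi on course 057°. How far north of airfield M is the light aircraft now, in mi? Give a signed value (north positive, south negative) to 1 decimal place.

-8.0 mi

Leg 1 (S47°E, 36.4 mi): east 36.4 sin 133° = 26.62, north 36.4 cos 133° = -24.82
Leg 2 (057°, 30.8 mi): east 30.8 sin 57° = 25.83, north 30.8 cos 57° = 16.77
Net north component: -8.05 mi.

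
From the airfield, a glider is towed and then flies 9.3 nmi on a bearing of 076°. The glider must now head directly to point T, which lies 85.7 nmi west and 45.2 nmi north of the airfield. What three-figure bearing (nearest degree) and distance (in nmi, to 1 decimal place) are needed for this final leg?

Leg 1 (076°, 9.3 nmi): east 9.3 sin 76° = 9.02, north 9.3 cos 76° = 2.25
Current position: (9.02, 2.25). Target: (-85.7, 45.2). Remaining: Δeast = -94.72, Δnorth = 42.95.
Bearing = atan2(-94.72, 42.95) mod 360° = 294.39°; distance = √((-94.72)² + (42.95)²) = 104.006 nmi.

294°, 104.0 nmi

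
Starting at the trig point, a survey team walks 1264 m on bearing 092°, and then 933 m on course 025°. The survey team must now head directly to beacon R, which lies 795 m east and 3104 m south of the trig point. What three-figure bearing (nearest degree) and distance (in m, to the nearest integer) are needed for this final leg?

192°, 4000 m

Leg 1 (092°, 1264 m): east 1264 sin 92° = 1263.23, north 1264 cos 92° = -44.11
Leg 2 (025°, 933 m): east 933 sin 25° = 394.30, north 933 cos 25° = 845.59
Current position: (1657.53, 801.47). Target: (795, -3104). Remaining: Δeast = -862.53, Δnorth = -3905.47.
Bearing = atan2(-862.53, -3905.47) mod 360° = 192.45°; distance = √((-862.53)² + (-3905.47)²) = 3999.584 m.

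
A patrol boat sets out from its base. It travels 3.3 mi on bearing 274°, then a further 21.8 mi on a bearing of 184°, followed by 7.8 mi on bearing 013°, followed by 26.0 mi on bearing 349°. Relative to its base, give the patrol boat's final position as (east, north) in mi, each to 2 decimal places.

(-8.02, 11.61)

Leg 1 (274°, 3.3 mi): east 3.3 sin 274° = -3.29, north 3.3 cos 274° = 0.23
Leg 2 (184°, 21.8 mi): east 21.8 sin 184° = -1.52, north 21.8 cos 184° = -21.75
Leg 3 (013°, 7.8 mi): east 7.8 sin 13° = 1.75, north 7.8 cos 13° = 7.60
Leg 4 (349°, 26.0 mi): east 26.0 sin 349° = -4.96, north 26.0 cos 349° = 25.52
Summing: -8.02 mi east, 11.61 mi north → (-8.02, 11.61).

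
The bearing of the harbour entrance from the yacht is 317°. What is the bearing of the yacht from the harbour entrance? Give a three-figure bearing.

137°

Back-bearing = 317° − 180° = 137°.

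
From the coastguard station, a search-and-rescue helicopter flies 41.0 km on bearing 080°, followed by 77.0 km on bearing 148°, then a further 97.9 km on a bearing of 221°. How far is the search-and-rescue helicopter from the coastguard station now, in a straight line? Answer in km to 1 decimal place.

133.1 km

Leg 1 (080°, 41.0 km): east 41.0 sin 80° = 40.38, north 41.0 cos 80° = 7.12
Leg 2 (148°, 77.0 km): east 77.0 sin 148° = 40.80, north 77.0 cos 148° = -65.30
Leg 3 (221°, 97.9 km): east 97.9 sin 221° = -64.23, north 97.9 cos 221° = -73.89
Net: 16.95 east, -132.07 north. Distance = √((16.95)² + (-132.07)²) = 133.150 km.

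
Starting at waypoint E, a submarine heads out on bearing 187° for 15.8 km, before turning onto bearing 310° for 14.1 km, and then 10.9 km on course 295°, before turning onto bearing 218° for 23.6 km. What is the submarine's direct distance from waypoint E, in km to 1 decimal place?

Leg 1 (187°, 15.8 km): east 15.8 sin 187° = -1.93, north 15.8 cos 187° = -15.68
Leg 2 (310°, 14.1 km): east 14.1 sin 310° = -10.80, north 14.1 cos 310° = 9.06
Leg 3 (295°, 10.9 km): east 10.9 sin 295° = -9.88, north 10.9 cos 295° = 4.61
Leg 4 (218°, 23.6 km): east 23.6 sin 218° = -14.53, north 23.6 cos 218° = -18.60
Net: -37.14 east, -20.61 north. Distance = √((-37.14)² + (-20.61)²) = 42.471 km.

42.5 km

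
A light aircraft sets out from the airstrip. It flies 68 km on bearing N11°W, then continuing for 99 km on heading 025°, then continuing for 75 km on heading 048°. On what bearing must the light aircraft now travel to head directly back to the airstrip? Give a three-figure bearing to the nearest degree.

202°

Leg 1 (N11°W, 68 km): east 68 sin 349° = -12.98, north 68 cos 349° = 66.75
Leg 2 (025°, 99 km): east 99 sin 25° = 41.84, north 99 cos 25° = 89.72
Leg 3 (048°, 75 km): east 75 sin 48° = 55.74, north 75 cos 48° = 50.18
Net displacement: 84.60 east, 206.66 north. Direction back to start is (-84.60, -206.66): bearing = atan2(-84.60, -206.66) mod 360° = 202.26° ≈ 202°.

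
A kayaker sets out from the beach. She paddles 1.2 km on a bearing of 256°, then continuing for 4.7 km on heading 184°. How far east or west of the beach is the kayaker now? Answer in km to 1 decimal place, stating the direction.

1.5 km west

Leg 1 (256°, 1.2 km): east 1.2 sin 256° = -1.16, north 1.2 cos 256° = -0.29
Leg 2 (184°, 4.7 km): east 4.7 sin 184° = -0.33, north 4.7 cos 184° = -4.69
Net east component: -1.49 km.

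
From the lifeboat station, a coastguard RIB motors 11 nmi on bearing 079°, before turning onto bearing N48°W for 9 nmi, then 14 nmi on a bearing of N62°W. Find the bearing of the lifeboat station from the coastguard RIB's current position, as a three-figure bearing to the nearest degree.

151°

Leg 1 (079°, 11 nmi): east 11 sin 79° = 10.80, north 11 cos 79° = 2.10
Leg 2 (N48°W, 9 nmi): east 9 sin 312° = -6.69, north 9 cos 312° = 6.02
Leg 3 (N62°W, 14 nmi): east 14 sin 298° = -12.36, north 14 cos 298° = 6.57
Net displacement: -8.25 east, 14.69 north. Direction back to start is (8.25, -14.69): bearing = atan2(8.25, -14.69) mod 360° = 150.68° ≈ 151°.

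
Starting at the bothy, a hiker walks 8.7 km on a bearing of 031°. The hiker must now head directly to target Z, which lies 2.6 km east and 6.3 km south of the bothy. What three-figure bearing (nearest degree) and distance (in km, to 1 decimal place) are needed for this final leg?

188°, 13.9 km

Leg 1 (031°, 8.7 km): east 8.7 sin 31° = 4.48, north 8.7 cos 31° = 7.46
Current position: (4.48, 7.46). Target: (2.6, -6.3). Remaining: Δeast = -1.88, Δnorth = -13.76.
Bearing = atan2(-1.88, -13.76) mod 360° = 187.78°; distance = √((-1.88)² + (-13.76)²) = 13.885 km.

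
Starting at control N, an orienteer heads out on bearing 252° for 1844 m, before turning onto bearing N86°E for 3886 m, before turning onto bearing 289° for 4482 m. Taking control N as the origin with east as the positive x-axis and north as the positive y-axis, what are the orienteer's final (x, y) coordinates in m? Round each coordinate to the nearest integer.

(-2115, 1160)

Leg 1 (252°, 1844 m): east 1844 sin 252° = -1753.75, north 1844 cos 252° = -569.83
Leg 2 (N86°E, 3886 m): east 3886 sin 86° = 3876.53, north 3886 cos 86° = 271.07
Leg 3 (289°, 4482 m): east 4482 sin 289° = -4237.81, north 4482 cos 289° = 1459.20
Summing: -2115.03 m east, 1160.44 m north → (-2115, 1160).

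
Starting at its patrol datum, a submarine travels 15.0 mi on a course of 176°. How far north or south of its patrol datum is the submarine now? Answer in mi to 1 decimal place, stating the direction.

Leg 1 (176°, 15.0 mi): east 15.0 sin 176° = 1.05, north 15.0 cos 176° = -14.96
Net north component: -14.96 mi.

15.0 mi south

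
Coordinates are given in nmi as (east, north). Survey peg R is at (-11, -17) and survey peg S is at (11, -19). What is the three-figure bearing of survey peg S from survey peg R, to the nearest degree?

095°

Δeast = 11 − -11 = 22.00; Δnorth = -19 − -17 = -2.00.
Bearing = atan2(Δeast, Δnorth) mod 360° = 95.19° ≈ 095°.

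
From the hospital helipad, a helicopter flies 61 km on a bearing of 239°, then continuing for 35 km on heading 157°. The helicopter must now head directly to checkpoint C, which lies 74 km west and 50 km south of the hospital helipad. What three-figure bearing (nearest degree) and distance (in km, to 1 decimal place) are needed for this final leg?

291°, 37.9 km

Leg 1 (239°, 61 km): east 61 sin 239° = -52.29, north 61 cos 239° = -31.42
Leg 2 (157°, 35 km): east 35 sin 157° = 13.68, north 35 cos 157° = -32.22
Current position: (-38.61, -63.63). Target: (-74, -50). Remaining: Δeast = -35.39, Δnorth = 13.63.
Bearing = atan2(-35.39, 13.63) mod 360° = 291.07°; distance = √((-35.39)² + (13.63)²) = 37.924 km.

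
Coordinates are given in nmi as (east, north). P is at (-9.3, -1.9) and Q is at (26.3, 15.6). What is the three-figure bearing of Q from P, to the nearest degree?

Δeast = 26.3 − -9.3 = 35.60; Δnorth = 15.6 − -1.9 = 17.50.
Bearing = atan2(Δeast, Δnorth) mod 360° = 63.82° ≈ 064°.

064°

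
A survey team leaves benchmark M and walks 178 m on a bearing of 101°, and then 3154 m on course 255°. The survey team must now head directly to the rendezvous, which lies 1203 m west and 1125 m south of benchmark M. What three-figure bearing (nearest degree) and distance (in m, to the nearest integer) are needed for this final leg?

099°, 1691 m

Leg 1 (101°, 178 m): east 178 sin 101° = 174.73, north 178 cos 101° = -33.96
Leg 2 (255°, 3154 m): east 3154 sin 255° = -3046.53, north 3154 cos 255° = -816.32
Current position: (-2871.80, -850.28). Target: (-1203, -1125). Remaining: Δeast = 1668.80, Δnorth = -274.72.
Bearing = atan2(1668.80, -274.72) mod 360° = 99.35°; distance = √((1668.80)² + (-274.72)²) = 1691.262 m.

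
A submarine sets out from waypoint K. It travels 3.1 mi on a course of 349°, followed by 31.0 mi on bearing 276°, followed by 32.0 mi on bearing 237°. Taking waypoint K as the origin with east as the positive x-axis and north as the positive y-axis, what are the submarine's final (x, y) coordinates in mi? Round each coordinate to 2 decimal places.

(-58.26, -11.15)

Leg 1 (349°, 3.1 mi): east 3.1 sin 349° = -0.59, north 3.1 cos 349° = 3.04
Leg 2 (276°, 31.0 mi): east 31.0 sin 276° = -30.83, north 31.0 cos 276° = 3.24
Leg 3 (237°, 32.0 mi): east 32.0 sin 237° = -26.84, north 32.0 cos 237° = -17.43
Summing: -58.26 mi east, -11.15 mi north → (-58.26, -11.15).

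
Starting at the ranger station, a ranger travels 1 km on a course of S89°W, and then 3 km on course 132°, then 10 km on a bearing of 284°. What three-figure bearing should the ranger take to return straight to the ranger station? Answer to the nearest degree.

093°

Leg 1 (S89°W, 1 km): east 1 sin 269° = -1.00, north 1 cos 269° = -0.02
Leg 2 (132°, 3 km): east 3 sin 132° = 2.23, north 3 cos 132° = -2.01
Leg 3 (284°, 10 km): east 10 sin 284° = -9.70, north 10 cos 284° = 2.42
Net displacement: -8.47 east, 0.39 north. Direction back to start is (8.47, -0.39): bearing = atan2(8.47, -0.39) mod 360° = 92.66° ≈ 093°.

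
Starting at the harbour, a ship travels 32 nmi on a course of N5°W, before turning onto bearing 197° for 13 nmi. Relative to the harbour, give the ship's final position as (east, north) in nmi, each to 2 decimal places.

Leg 1 (N5°W, 32 nmi): east 32 sin 355° = -2.79, north 32 cos 355° = 31.88
Leg 2 (197°, 13 nmi): east 13 sin 197° = -3.80, north 13 cos 197° = -12.43
Summing: -6.59 nmi east, 19.45 nmi north → (-6.59, 19.45).

(-6.59, 19.45)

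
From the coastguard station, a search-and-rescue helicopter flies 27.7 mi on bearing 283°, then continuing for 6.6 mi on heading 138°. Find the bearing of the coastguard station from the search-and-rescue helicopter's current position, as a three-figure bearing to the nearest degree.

093°

Leg 1 (283°, 27.7 mi): east 27.7 sin 283° = -26.99, north 27.7 cos 283° = 6.23
Leg 2 (138°, 6.6 mi): east 6.6 sin 138° = 4.42, north 6.6 cos 138° = -4.90
Net displacement: -22.57 east, 1.33 north. Direction back to start is (22.57, -1.33): bearing = atan2(22.57, -1.33) mod 360° = 93.36° ≈ 093°.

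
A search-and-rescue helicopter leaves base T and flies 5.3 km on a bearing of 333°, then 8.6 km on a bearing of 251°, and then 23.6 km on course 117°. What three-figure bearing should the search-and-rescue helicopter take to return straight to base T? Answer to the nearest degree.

Leg 1 (333°, 5.3 km): east 5.3 sin 333° = -2.41, north 5.3 cos 333° = 4.72
Leg 2 (251°, 8.6 km): east 8.6 sin 251° = -8.13, north 8.6 cos 251° = -2.80
Leg 3 (117°, 23.6 km): east 23.6 sin 117° = 21.03, north 23.6 cos 117° = -10.71
Net displacement: 10.49 east, -8.79 north. Direction back to start is (-10.49, 8.79): bearing = atan2(-10.49, 8.79) mod 360° = 309.97° ≈ 310°.

310°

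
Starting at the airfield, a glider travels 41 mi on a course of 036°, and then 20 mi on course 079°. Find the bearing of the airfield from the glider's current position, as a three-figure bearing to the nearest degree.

230°

Leg 1 (036°, 41 mi): east 41 sin 36° = 24.10, north 41 cos 36° = 33.17
Leg 2 (079°, 20 mi): east 20 sin 79° = 19.63, north 20 cos 79° = 3.82
Net displacement: 43.73 east, 36.99 north. Direction back to start is (-43.73, -36.99): bearing = atan2(-43.73, -36.99) mod 360° = 229.78° ≈ 230°.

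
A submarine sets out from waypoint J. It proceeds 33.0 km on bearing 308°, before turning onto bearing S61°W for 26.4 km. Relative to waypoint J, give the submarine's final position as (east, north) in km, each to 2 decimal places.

(-49.09, 7.52)

Leg 1 (308°, 33.0 km): east 33.0 sin 308° = -26.00, north 33.0 cos 308° = 20.32
Leg 2 (S61°W, 26.4 km): east 26.4 sin 241° = -23.09, north 26.4 cos 241° = -12.80
Summing: -49.09 km east, 7.52 km north → (-49.09, 7.52).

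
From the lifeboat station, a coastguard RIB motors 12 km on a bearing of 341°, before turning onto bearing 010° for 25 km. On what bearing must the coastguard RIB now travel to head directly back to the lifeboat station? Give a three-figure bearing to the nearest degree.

Leg 1 (341°, 12 km): east 12 sin 341° = -3.91, north 12 cos 341° = 11.35
Leg 2 (010°, 25 km): east 25 sin 10° = 4.34, north 25 cos 10° = 24.62
Net displacement: 0.43 east, 35.97 north. Direction back to start is (-0.43, -35.97): bearing = atan2(-0.43, -35.97) mod 360° = 180.69° ≈ 181°.

181°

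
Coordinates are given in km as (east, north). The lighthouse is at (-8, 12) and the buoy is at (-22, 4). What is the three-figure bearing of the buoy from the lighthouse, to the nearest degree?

Δeast = -22 − -8 = -14.00; Δnorth = 4 − 12 = -8.00.
Bearing = atan2(Δeast, Δnorth) mod 360° = 240.26° ≈ 240°.

240°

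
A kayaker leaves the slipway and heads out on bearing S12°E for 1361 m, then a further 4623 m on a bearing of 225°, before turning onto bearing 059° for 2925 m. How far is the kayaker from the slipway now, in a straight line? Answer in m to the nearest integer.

Leg 1 (S12°E, 1361 m): east 1361 sin 168° = 282.97, north 1361 cos 168° = -1331.26
Leg 2 (225°, 4623 m): east 4623 sin 225° = -3268.95, north 4623 cos 225° = -3268.95
Leg 3 (059°, 2925 m): east 2925 sin 59° = 2507.21, north 2925 cos 59° = 1506.49
Net: -478.77 east, -3093.73 north. Distance = √((-478.77)² + (-3093.73)²) = 3130.554 m.

3131 m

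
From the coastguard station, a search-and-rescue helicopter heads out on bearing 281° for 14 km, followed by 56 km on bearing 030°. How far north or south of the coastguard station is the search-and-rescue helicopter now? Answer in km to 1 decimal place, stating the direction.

Leg 1 (281°, 14 km): east 14 sin 281° = -13.74, north 14 cos 281° = 2.67
Leg 2 (030°, 56 km): east 56 sin 30° = 28.00, north 56 cos 30° = 48.50
Net north component: 51.17 km.

51.2 km north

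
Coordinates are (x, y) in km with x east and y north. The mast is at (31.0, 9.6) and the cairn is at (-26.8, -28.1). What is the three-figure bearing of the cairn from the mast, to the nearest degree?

Δeast = -26.8 − 31.0 = -57.80; Δnorth = -28.1 − 9.6 = -37.70.
Bearing = atan2(Δeast, Δnorth) mod 360° = 236.89° ≈ 237°.

237°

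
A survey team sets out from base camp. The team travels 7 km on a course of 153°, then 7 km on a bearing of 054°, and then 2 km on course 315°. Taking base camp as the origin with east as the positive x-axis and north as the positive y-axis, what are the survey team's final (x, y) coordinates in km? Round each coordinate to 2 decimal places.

(7.43, -0.71)

Leg 1 (153°, 7 km): east 7 sin 153° = 3.18, north 7 cos 153° = -6.24
Leg 2 (054°, 7 km): east 7 sin 54° = 5.66, north 7 cos 54° = 4.11
Leg 3 (315°, 2 km): east 2 sin 315° = -1.41, north 2 cos 315° = 1.41
Summing: 7.43 km east, -0.71 km north → (7.43, -0.71).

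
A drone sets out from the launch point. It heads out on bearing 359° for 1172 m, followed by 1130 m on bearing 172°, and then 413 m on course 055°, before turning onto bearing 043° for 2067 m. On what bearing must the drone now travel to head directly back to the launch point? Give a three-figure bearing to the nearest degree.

226°

Leg 1 (359°, 1172 m): east 1172 sin 359° = -20.45, north 1172 cos 359° = 1171.82
Leg 2 (172°, 1130 m): east 1130 sin 172° = 157.27, north 1130 cos 172° = -1119.00
Leg 3 (055°, 413 m): east 413 sin 55° = 338.31, north 413 cos 55° = 236.89
Leg 4 (043°, 2067 m): east 2067 sin 43° = 1409.69, north 2067 cos 43° = 1511.71
Net displacement: 1884.81 east, 1801.41 north. Direction back to start is (-1884.81, -1801.41): bearing = atan2(-1884.81, -1801.41) mod 360° = 226.30° ≈ 226°.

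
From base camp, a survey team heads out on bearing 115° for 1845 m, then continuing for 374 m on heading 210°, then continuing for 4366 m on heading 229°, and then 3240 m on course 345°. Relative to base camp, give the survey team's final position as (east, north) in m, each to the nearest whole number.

(-2648, -838)

Leg 1 (115°, 1845 m): east 1845 sin 115° = 1672.14, north 1845 cos 115° = -779.73
Leg 2 (210°, 374 m): east 374 sin 210° = -187.00, north 374 cos 210° = -323.89
Leg 3 (229°, 4366 m): east 4366 sin 229° = -3295.06, north 4366 cos 229° = -2864.35
Leg 4 (345°, 3240 m): east 3240 sin 345° = -838.57, north 3240 cos 345° = 3129.60
Summing: -2648.50 m east, -838.38 m north → (-2648, -838).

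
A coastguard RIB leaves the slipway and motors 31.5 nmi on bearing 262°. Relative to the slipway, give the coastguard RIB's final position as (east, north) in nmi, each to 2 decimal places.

Leg 1 (262°, 31.5 nmi): east 31.5 sin 262° = -31.19, north 31.5 cos 262° = -4.38
Summing: -31.19 nmi east, -4.38 nmi north → (-31.19, -4.38).

(-31.19, -4.38)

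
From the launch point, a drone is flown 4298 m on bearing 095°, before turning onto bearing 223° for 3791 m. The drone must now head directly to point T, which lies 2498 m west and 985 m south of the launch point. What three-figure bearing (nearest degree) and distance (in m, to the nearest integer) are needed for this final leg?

Leg 1 (095°, 4298 m): east 4298 sin 95° = 4281.64, north 4298 cos 95° = -374.60
Leg 2 (223°, 3791 m): east 3791 sin 223° = -2585.46, north 3791 cos 223° = -2772.56
Current position: (1696.19, -3147.16). Target: (-2498, -985). Remaining: Δeast = -4194.19, Δnorth = 2162.16.
Bearing = atan2(-4194.19, 2162.16) mod 360° = 297.27°; distance = √((-4194.19)² + (2162.16)²) = 4718.702 m.

297°, 4719 m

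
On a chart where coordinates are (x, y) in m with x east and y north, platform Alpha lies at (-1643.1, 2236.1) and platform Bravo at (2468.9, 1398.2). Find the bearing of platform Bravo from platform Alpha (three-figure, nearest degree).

Δeast = 2468.9 − -1643.1 = 4112.00; Δnorth = 1398.2 − 2236.1 = -837.90.
Bearing = atan2(Δeast, Δnorth) mod 360° = 101.52° ≈ 102°.

102°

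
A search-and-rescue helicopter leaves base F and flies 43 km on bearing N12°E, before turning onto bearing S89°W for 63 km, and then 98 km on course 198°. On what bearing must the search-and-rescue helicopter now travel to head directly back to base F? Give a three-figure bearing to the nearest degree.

Leg 1 (N12°E, 43 km): east 43 sin 12° = 8.94, north 43 cos 12° = 42.06
Leg 2 (S89°W, 63 km): east 63 sin 269° = -62.99, north 63 cos 269° = -1.10
Leg 3 (198°, 98 km): east 98 sin 198° = -30.28, north 98 cos 198° = -93.20
Net displacement: -84.33 east, -52.24 north. Direction back to start is (84.33, 52.24): bearing = atan2(84.33, 52.24) mod 360° = 58.22° ≈ 058°.

058°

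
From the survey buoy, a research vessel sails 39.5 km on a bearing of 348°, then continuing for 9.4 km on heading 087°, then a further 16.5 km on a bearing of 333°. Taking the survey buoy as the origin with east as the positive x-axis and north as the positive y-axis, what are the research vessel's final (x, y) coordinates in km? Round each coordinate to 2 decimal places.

(-6.32, 53.83)

Leg 1 (348°, 39.5 km): east 39.5 sin 348° = -8.21, north 39.5 cos 348° = 38.64
Leg 2 (087°, 9.4 km): east 9.4 sin 87° = 9.39, north 9.4 cos 87° = 0.49
Leg 3 (333°, 16.5 km): east 16.5 sin 333° = -7.49, north 16.5 cos 333° = 14.70
Summing: -6.32 km east, 53.83 km north → (-6.32, 53.83).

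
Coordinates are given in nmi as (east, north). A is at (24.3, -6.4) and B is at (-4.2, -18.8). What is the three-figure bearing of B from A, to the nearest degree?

246°

Δeast = -4.2 − 24.3 = -28.50; Δnorth = -18.8 − -6.4 = -12.40.
Bearing = atan2(Δeast, Δnorth) mod 360° = 246.49° ≈ 246°.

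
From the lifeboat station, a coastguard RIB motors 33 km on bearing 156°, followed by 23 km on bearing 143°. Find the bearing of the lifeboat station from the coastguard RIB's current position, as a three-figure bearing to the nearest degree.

Leg 1 (156°, 33 km): east 33 sin 156° = 13.42, north 33 cos 156° = -30.15
Leg 2 (143°, 23 km): east 23 sin 143° = 13.84, north 23 cos 143° = -18.37
Net displacement: 27.26 east, -48.52 north. Direction back to start is (-27.26, 48.52): bearing = atan2(-27.26, 48.52) mod 360° = 330.67° ≈ 331°.

331°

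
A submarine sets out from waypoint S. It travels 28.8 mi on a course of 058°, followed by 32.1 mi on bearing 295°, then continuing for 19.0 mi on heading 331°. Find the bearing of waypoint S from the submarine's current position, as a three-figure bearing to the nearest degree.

Leg 1 (058°, 28.8 mi): east 28.8 sin 58° = 24.42, north 28.8 cos 58° = 15.26
Leg 2 (295°, 32.1 mi): east 32.1 sin 295° = -29.09, north 32.1 cos 295° = 13.57
Leg 3 (331°, 19.0 mi): east 19.0 sin 331° = -9.21, north 19.0 cos 331° = 16.62
Net displacement: -13.88 east, 45.45 north. Direction back to start is (13.88, -45.45): bearing = atan2(13.88, -45.45) mod 360° = 163.02° ≈ 163°.

163°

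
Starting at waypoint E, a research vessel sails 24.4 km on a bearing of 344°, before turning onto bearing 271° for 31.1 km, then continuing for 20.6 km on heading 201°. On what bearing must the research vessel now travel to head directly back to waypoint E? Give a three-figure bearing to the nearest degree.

Leg 1 (344°, 24.4 km): east 24.4 sin 344° = -6.73, north 24.4 cos 344° = 23.45
Leg 2 (271°, 31.1 km): east 31.1 sin 271° = -31.10, north 31.1 cos 271° = 0.54
Leg 3 (201°, 20.6 km): east 20.6 sin 201° = -7.38, north 20.6 cos 201° = -19.23
Net displacement: -45.20 east, 4.77 north. Direction back to start is (45.20, -4.77): bearing = atan2(45.20, -4.77) mod 360° = 96.02° ≈ 096°.

096°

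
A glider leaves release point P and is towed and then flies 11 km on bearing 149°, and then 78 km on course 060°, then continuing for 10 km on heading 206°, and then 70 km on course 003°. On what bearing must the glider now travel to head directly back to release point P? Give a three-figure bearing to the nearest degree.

219°

Leg 1 (149°, 11 km): east 11 sin 149° = 5.67, north 11 cos 149° = -9.43
Leg 2 (060°, 78 km): east 78 sin 60° = 67.55, north 78 cos 60° = 39.00
Leg 3 (206°, 10 km): east 10 sin 206° = -4.38, north 10 cos 206° = -8.99
Leg 4 (003°, 70 km): east 70 sin 3° = 3.66, north 70 cos 3° = 69.90
Net displacement: 72.50 east, 90.49 north. Direction back to start is (-72.50, -90.49): bearing = atan2(-72.50, -90.49) mod 360° = 218.70° ≈ 219°.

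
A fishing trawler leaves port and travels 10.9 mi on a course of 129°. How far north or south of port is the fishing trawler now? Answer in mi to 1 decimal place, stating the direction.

Leg 1 (129°, 10.9 mi): east 10.9 sin 129° = 8.47, north 10.9 cos 129° = -6.86
Net north component: -6.86 mi.

6.9 mi south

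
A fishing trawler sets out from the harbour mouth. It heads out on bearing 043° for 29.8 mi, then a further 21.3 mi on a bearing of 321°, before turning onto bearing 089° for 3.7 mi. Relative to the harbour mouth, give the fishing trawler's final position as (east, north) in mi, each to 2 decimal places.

(10.62, 38.41)

Leg 1 (043°, 29.8 mi): east 29.8 sin 43° = 20.32, north 29.8 cos 43° = 21.79
Leg 2 (321°, 21.3 mi): east 21.3 sin 321° = -13.40, north 21.3 cos 321° = 16.55
Leg 3 (089°, 3.7 mi): east 3.7 sin 89° = 3.70, north 3.7 cos 89° = 0.06
Summing: 10.62 mi east, 38.41 mi north → (10.62, 38.41).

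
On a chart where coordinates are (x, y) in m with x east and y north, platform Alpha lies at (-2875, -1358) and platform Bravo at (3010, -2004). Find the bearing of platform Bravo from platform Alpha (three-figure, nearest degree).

096°

Δeast = 3010 − -2875 = 5885.00; Δnorth = -2004 − -1358 = -646.00.
Bearing = atan2(Δeast, Δnorth) mod 360° = 96.26° ≈ 096°.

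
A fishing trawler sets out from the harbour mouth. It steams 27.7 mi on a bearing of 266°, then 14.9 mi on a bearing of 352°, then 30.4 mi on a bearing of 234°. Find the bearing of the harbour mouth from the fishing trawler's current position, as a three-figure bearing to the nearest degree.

085°

Leg 1 (266°, 27.7 mi): east 27.7 sin 266° = -27.63, north 27.7 cos 266° = -1.93
Leg 2 (352°, 14.9 mi): east 14.9 sin 352° = -2.07, north 14.9 cos 352° = 14.75
Leg 3 (234°, 30.4 mi): east 30.4 sin 234° = -24.59, north 30.4 cos 234° = -17.87
Net displacement: -54.30 east, -5.05 north. Direction back to start is (54.30, 5.05): bearing = atan2(54.30, 5.05) mod 360° = 84.69° ≈ 085°.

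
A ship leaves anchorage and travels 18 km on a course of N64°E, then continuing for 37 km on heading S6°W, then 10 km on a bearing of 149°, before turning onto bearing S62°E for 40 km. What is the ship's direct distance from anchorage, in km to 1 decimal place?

Leg 1 (N64°E, 18 km): east 18 sin 64° = 16.18, north 18 cos 64° = 7.89
Leg 2 (S6°W, 37 km): east 37 sin 186° = -3.87, north 37 cos 186° = -36.80
Leg 3 (149°, 10 km): east 10 sin 149° = 5.15, north 10 cos 149° = -8.57
Leg 4 (S62°E, 40 km): east 40 sin 118° = 35.32, north 40 cos 118° = -18.78
Net: 52.78 east, -56.26 north. Distance = √((52.78)² + (-56.26)²) = 77.139 km.

77.1 km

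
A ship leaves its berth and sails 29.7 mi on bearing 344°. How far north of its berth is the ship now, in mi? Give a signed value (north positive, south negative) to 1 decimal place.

Leg 1 (344°, 29.7 mi): east 29.7 sin 344° = -8.19, north 29.7 cos 344° = 28.55
Net north component: 28.55 mi.

28.5 mi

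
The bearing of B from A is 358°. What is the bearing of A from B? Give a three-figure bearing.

Back-bearing = 358° − 180° = 178°.

178°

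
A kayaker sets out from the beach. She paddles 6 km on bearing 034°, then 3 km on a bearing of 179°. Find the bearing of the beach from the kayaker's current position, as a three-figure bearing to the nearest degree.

240°

Leg 1 (034°, 6 km): east 6 sin 34° = 3.36, north 6 cos 34° = 4.97
Leg 2 (179°, 3 km): east 3 sin 179° = 0.05, north 3 cos 179° = -3.00
Net displacement: 3.41 east, 1.97 north. Direction back to start is (-3.41, -1.97): bearing = atan2(-3.41, -1.97) mod 360° = 239.91° ≈ 240°.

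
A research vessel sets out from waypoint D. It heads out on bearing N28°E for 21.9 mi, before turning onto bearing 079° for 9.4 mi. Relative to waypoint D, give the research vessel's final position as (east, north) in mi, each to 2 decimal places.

(19.51, 21.13)

Leg 1 (N28°E, 21.9 mi): east 21.9 sin 28° = 10.28, north 21.9 cos 28° = 19.34
Leg 2 (079°, 9.4 mi): east 9.4 sin 79° = 9.23, north 9.4 cos 79° = 1.79
Summing: 19.51 mi east, 21.13 mi north → (19.51, 21.13).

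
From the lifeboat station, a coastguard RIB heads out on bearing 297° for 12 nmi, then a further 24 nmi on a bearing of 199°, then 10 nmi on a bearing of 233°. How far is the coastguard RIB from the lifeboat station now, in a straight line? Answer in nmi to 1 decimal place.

Leg 1 (297°, 12 nmi): east 12 sin 297° = -10.69, north 12 cos 297° = 5.45
Leg 2 (199°, 24 nmi): east 24 sin 199° = -7.81, north 24 cos 199° = -22.69
Leg 3 (233°, 10 nmi): east 10 sin 233° = -7.99, north 10 cos 233° = -6.02
Net: -26.49 east, -23.26 north. Distance = √((-26.49)² + (-23.26)²) = 35.256 nmi.

35.3 nmi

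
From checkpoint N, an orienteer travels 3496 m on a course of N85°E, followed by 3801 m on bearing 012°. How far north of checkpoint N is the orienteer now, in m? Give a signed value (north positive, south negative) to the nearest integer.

Leg 1 (N85°E, 3496 m): east 3496 sin 85° = 3482.70, north 3496 cos 85° = 304.70
Leg 2 (012°, 3801 m): east 3801 sin 12° = 790.27, north 3801 cos 12° = 3717.94
Net north component: 4022.64 m.

4023 m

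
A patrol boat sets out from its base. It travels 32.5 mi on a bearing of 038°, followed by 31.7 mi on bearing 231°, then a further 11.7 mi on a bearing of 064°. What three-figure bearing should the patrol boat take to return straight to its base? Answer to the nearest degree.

209°

Leg 1 (038°, 32.5 mi): east 32.5 sin 38° = 20.01, north 32.5 cos 38° = 25.61
Leg 2 (231°, 31.7 mi): east 31.7 sin 231° = -24.64, north 31.7 cos 231° = -19.95
Leg 3 (064°, 11.7 mi): east 11.7 sin 64° = 10.52, north 11.7 cos 64° = 5.13
Net displacement: 5.89 east, 10.79 north. Direction back to start is (-5.89, -10.79): bearing = atan2(-5.89, -10.79) mod 360° = 208.63° ≈ 209°.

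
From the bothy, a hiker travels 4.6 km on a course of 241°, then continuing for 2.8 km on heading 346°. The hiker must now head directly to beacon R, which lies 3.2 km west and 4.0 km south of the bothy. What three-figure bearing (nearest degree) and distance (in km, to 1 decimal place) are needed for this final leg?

162°, 4.7 km

Leg 1 (241°, 4.6 km): east 4.6 sin 241° = -4.02, north 4.6 cos 241° = -2.23
Leg 2 (346°, 2.8 km): east 2.8 sin 346° = -0.68, north 2.8 cos 346° = 2.72
Current position: (-4.70, 0.49). Target: (-3.2, -4.0). Remaining: Δeast = 1.50, Δnorth = -4.49.
Bearing = atan2(1.50, -4.49) mod 360° = 161.51°; distance = √((1.50)² + (-4.49)²) = 4.731 km.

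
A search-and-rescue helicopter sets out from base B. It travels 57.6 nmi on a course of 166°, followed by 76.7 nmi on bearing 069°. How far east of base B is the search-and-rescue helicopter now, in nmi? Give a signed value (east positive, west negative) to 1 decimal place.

85.5 nmi

Leg 1 (166°, 57.6 nmi): east 57.6 sin 166° = 13.93, north 57.6 cos 166° = -55.89
Leg 2 (069°, 76.7 nmi): east 76.7 sin 69° = 71.61, north 76.7 cos 69° = 27.49
Net east component: 85.54 nmi.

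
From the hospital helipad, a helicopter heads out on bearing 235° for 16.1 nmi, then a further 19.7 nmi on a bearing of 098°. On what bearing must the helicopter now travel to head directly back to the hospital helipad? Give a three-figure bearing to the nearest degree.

332°

Leg 1 (235°, 16.1 nmi): east 16.1 sin 235° = -13.19, north 16.1 cos 235° = -9.23
Leg 2 (098°, 19.7 nmi): east 19.7 sin 98° = 19.51, north 19.7 cos 98° = -2.74
Net displacement: 6.32 east, -11.98 north. Direction back to start is (-6.32, 11.98): bearing = atan2(-6.32, 11.98) mod 360° = 332.18° ≈ 332°.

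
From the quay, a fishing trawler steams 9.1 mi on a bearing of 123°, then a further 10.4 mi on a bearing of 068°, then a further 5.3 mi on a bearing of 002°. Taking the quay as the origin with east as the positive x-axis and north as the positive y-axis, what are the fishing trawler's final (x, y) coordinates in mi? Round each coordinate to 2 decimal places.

Leg 1 (123°, 9.1 mi): east 9.1 sin 123° = 7.63, north 9.1 cos 123° = -4.96
Leg 2 (068°, 10.4 mi): east 10.4 sin 68° = 9.64, north 10.4 cos 68° = 3.90
Leg 3 (002°, 5.3 mi): east 5.3 sin 2° = 0.18, north 5.3 cos 2° = 5.30
Summing: 17.46 mi east, 4.24 mi north → (17.46, 4.24).

(17.46, 4.24)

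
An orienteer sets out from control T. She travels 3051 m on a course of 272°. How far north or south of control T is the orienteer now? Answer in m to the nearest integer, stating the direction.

106 m north

Leg 1 (272°, 3051 m): east 3051 sin 272° = -3049.14, north 3051 cos 272° = 106.48
Net north component: 106.48 m.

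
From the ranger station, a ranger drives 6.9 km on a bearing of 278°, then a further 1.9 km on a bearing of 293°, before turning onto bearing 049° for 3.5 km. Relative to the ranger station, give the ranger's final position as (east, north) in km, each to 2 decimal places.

Leg 1 (278°, 6.9 km): east 6.9 sin 278° = -6.83, north 6.9 cos 278° = 0.96
Leg 2 (293°, 1.9 km): east 1.9 sin 293° = -1.75, north 1.9 cos 293° = 0.74
Leg 3 (049°, 3.5 km): east 3.5 sin 49° = 2.64, north 3.5 cos 49° = 2.30
Summing: -5.94 km east, 4.00 km north → (-5.94, 4.00).

(-5.94, 4.00)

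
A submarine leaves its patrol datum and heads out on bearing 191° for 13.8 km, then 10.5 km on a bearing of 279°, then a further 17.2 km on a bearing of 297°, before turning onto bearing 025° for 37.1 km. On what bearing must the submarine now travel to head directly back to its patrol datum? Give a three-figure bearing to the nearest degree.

157°

Leg 1 (191°, 13.8 km): east 13.8 sin 191° = -2.63, north 13.8 cos 191° = -13.55
Leg 2 (279°, 10.5 km): east 10.5 sin 279° = -10.37, north 10.5 cos 279° = 1.64
Leg 3 (297°, 17.2 km): east 17.2 sin 297° = -15.33, north 17.2 cos 297° = 7.81
Leg 4 (025°, 37.1 km): east 37.1 sin 25° = 15.68, north 37.1 cos 25° = 33.62
Net displacement: -12.65 east, 29.53 north. Direction back to start is (12.65, -29.53): bearing = atan2(12.65, -29.53) mod 360° = 156.81° ≈ 157°.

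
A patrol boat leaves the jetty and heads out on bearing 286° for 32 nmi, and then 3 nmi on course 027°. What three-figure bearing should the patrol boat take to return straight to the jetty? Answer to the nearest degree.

Leg 1 (286°, 32 nmi): east 32 sin 286° = -30.76, north 32 cos 286° = 8.82
Leg 2 (027°, 3 nmi): east 3 sin 27° = 1.36, north 3 cos 27° = 2.67
Net displacement: -29.40 east, 11.49 north. Direction back to start is (29.40, -11.49): bearing = atan2(29.40, -11.49) mod 360° = 111.35° ≈ 111°.

111°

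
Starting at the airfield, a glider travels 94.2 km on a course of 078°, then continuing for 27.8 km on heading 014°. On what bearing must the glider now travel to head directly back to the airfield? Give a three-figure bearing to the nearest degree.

Leg 1 (078°, 94.2 km): east 94.2 sin 78° = 92.14, north 94.2 cos 78° = 19.59
Leg 2 (014°, 27.8 km): east 27.8 sin 14° = 6.73, north 27.8 cos 14° = 26.97
Net displacement: 98.87 east, 46.56 north. Direction back to start is (-98.87, -46.56): bearing = atan2(-98.87, -46.56) mod 360° = 244.78° ≈ 245°.

245°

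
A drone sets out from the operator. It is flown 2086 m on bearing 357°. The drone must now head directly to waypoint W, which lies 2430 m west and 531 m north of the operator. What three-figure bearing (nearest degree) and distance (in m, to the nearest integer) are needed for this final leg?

236°, 2792 m

Leg 1 (357°, 2086 m): east 2086 sin 357° = -109.17, north 2086 cos 357° = 2083.14
Current position: (-109.17, 2083.14). Target: (-2430, 531). Remaining: Δeast = -2320.83, Δnorth = -1552.14.
Bearing = atan2(-2320.83, -1552.14) mod 360° = 236.23°; distance = √((-2320.83)² + (-1552.14)²) = 2792.021 m.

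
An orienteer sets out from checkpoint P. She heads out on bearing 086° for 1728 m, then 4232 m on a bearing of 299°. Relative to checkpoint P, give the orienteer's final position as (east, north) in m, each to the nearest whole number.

Leg 1 (086°, 1728 m): east 1728 sin 86° = 1723.79, north 1728 cos 86° = 120.54
Leg 2 (299°, 4232 m): east 4232 sin 299° = -3701.39, north 4232 cos 299° = 2051.71
Summing: -1977.60 m east, 2172.25 m north → (-1978, 2172).

(-1978, 2172)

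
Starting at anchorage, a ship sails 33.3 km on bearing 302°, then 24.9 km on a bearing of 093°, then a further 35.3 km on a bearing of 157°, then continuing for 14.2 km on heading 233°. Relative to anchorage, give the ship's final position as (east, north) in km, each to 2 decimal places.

(-0.92, -24.70)

Leg 1 (302°, 33.3 km): east 33.3 sin 302° = -28.24, north 33.3 cos 302° = 17.65
Leg 2 (093°, 24.9 km): east 24.9 sin 93° = 24.87, north 24.9 cos 93° = -1.30
Leg 3 (157°, 35.3 km): east 35.3 sin 157° = 13.79, north 35.3 cos 157° = -32.49
Leg 4 (233°, 14.2 km): east 14.2 sin 233° = -11.34, north 14.2 cos 233° = -8.55
Summing: -0.92 km east, -24.70 km north → (-0.92, -24.70).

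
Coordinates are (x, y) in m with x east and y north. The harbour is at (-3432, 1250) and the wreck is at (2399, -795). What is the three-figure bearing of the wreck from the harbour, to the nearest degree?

Δeast = 2399 − -3432 = 5831.00; Δnorth = -795 − 1250 = -2045.00.
Bearing = atan2(Δeast, Δnorth) mod 360° = 109.33° ≈ 109°.

109°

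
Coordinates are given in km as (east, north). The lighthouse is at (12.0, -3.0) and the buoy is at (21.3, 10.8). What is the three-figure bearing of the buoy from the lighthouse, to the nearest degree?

034°

Δeast = 21.3 − 12.0 = 9.30; Δnorth = 10.8 − -3.0 = 13.80.
Bearing = atan2(Δeast, Δnorth) mod 360° = 33.98° ≈ 034°.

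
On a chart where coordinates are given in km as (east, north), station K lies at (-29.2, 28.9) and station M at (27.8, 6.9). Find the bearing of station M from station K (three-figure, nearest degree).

Δeast = 27.8 − -29.2 = 57.00; Δnorth = 6.9 − 28.9 = -22.00.
Bearing = atan2(Δeast, Δnorth) mod 360° = 111.10° ≈ 111°.

111°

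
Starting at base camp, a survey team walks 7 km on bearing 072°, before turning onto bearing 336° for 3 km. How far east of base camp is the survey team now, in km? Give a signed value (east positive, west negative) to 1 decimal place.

Leg 1 (072°, 7 km): east 7 sin 72° = 6.66, north 7 cos 72° = 2.16
Leg 2 (336°, 3 km): east 3 sin 336° = -1.22, north 3 cos 336° = 2.74
Net east component: 5.44 km.

5.4 km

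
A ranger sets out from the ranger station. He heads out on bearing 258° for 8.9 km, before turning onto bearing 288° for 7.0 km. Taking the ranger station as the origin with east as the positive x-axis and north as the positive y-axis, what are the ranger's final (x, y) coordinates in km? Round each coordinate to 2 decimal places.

(-15.36, 0.31)

Leg 1 (258°, 8.9 km): east 8.9 sin 258° = -8.71, north 8.9 cos 258° = -1.85
Leg 2 (288°, 7.0 km): east 7.0 sin 288° = -6.66, north 7.0 cos 288° = 2.16
Summing: -15.36 km east, 0.31 km north → (-15.36, 0.31).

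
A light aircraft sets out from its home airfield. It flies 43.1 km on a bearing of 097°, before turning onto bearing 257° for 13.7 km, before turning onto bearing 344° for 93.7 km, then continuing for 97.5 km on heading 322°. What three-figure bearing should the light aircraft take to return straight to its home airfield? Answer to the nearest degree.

Leg 1 (097°, 43.1 km): east 43.1 sin 97° = 42.78, north 43.1 cos 97° = -5.25
Leg 2 (257°, 13.7 km): east 13.7 sin 257° = -13.35, north 13.7 cos 257° = -3.08
Leg 3 (344°, 93.7 km): east 93.7 sin 344° = -25.83, north 93.7 cos 344° = 90.07
Leg 4 (322°, 97.5 km): east 97.5 sin 322° = -60.03, north 97.5 cos 322° = 76.83
Net displacement: -56.42 east, 158.57 north. Direction back to start is (56.42, -158.57): bearing = atan2(56.42, -158.57) mod 360° = 160.41° ≈ 160°.

160°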